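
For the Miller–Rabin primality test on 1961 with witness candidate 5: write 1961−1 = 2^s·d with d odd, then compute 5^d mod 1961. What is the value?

1961 − 1 = 1960 = 2^3 · 245, so d = 245.
5^1 ≡ 5 (mod 1961)
5^2 ≡ 5^2 = 25 ≡ 25 (mod 1961)
5^4 ≡ 25^2 = 625 ≡ 625 (mod 1961)
5^8 ≡ 625^2 = 390625 ≡ 386 (mod 1961)
5^16 ≡ 386^2 = 148996 ≡ 1921 (mod 1961)
5^32 ≡ 1921^2 = 3690241 ≡ 1600 (mod 1961)
5^64 ≡ 1600^2 = 2560000 ≡ 895 (mod 1961)
5^128 ≡ 895^2 = 801025 ≡ 937 (mod 1961)
245 = 128 + 64 + 32 + 16 + 4 + 1 in binary powers of 2.
So 5^245 ≡ 937 · 895 · 1600 · 1921 · 625 · 5 ≡ 775 (mod 1961).
Squaring chain: 775 → 559 → 682; never reaches −1, so base 5 is a Miller–Rabin witness that 1961 is composite.

775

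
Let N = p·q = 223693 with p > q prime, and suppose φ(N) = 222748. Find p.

479

φ(n) = (p−1)(q−1) = n − (p+q) + 1, so p + q = 223693 − 222748 + 1 = 946.
p and q are the roots of t² − 946t + 223693 = 0.
Discriminant: 946² − 4·223693 = 894916 − 894772 = 144; √144 = 12.
q = (946 − 12)/2 = 467, p = (946 + 12)/2 = 479.
Check: 467 · 479 = 223693.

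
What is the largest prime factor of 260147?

260147 = 37 · 7031
7031 = 79 · 89
89 is prime.
So 260147 = 37 · 79 · 89; the largest prime factor is 89.

89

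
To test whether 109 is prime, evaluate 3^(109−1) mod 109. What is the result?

1

3^1 ≡ 3 (mod 109)
3^2 ≡ 3^2 = 9 ≡ 9 (mod 109)
3^4 ≡ 9^2 = 81 ≡ 81 (mod 109)
3^8 ≡ 81^2 = 6561 ≡ 21 (mod 109)
3^16 ≡ 21^2 = 441 ≡ 5 (mod 109)
3^32 ≡ 5^2 = 25 ≡ 25 (mod 109)
3^64 ≡ 25^2 = 625 ≡ 80 (mod 109)
108 = 64 + 32 + 8 + 4 in binary powers of 2.
So 3^108 ≡ 80 · 25 · 21 · 81 ≡ 1 (mod 109).
Since the result is 1, base 3 gives no evidence that 109 is composite.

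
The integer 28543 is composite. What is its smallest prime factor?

17

28543 is odd.
Digit sum 22, not divisible by 3.
Ends in 3: not divisible by 5.
7: 28543 = 7·4077 + 4
11: 28543 = 11·2594 + 9
13: 28543 = 13·2195 + 8
17: 28543 = 17·1679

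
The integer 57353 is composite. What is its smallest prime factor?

83

57353 is odd.
Digit sum 23, not divisible by 3.
Ends in 3: not divisible by 5.
7: 57353 = 7·8193 + 2
11: 57353 = 11·5213 + 10
13: 57353 = 13·4411 + 10
17: 57353 = 17·3373 + 12
19: 57353 = 19·3018 + 11
23: 57353 = 23·2493 + 14
29: 57353 = 29·1977 + 20
31: 57353 = 31·1850 + 3
37: 57353 = 37·1550 + 3
41: 57353 = 41·1398 + 35
43: 57353 = 43·1333 + 34
47: 57353 = 47·1220 + 13
53: 57353 = 53·1082 + 7
59: 57353 = 59·972 + 5
61: 57353 = 61·940 + 13
67: 57353 = 67·856 + 1
71: 57353 = 71·807 + 56
73: 57353 = 73·785 + 48
79: 57353 = 79·725 + 78
83: 57353 = 83·691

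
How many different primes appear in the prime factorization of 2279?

2279 = 43 · 53
2279 = 43 · 53, which has 2 distinct prime factors.

2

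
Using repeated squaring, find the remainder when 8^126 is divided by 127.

8^1 ≡ 8 (mod 127)
8^2 ≡ 8^2 = 64 ≡ 64 (mod 127)
8^4 ≡ 64^2 = 4096 ≡ 32 (mod 127)
8^8 ≡ 32^2 = 1024 ≡ 8 (mod 127)
8^16 ≡ 8^2 = 64 ≡ 64 (mod 127)
8^32 ≡ 64^2 = 4096 ≡ 32 (mod 127)
8^64 ≡ 32^2 = 1024 ≡ 8 (mod 127)
126 = 64 + 32 + 16 + 8 + 4 + 2 in binary powers of 2.
So 8^126 ≡ 8 · 32 · 64 · 8 · 32 · 64 ≡ 1 (mod 127).
Since the result is 1, base 8 gives no evidence that 127 is composite.

1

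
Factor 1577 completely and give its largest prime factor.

1577 = 19 · 83
83 is prime.
So 1577 = 19 · 83; the largest prime factor is 83.

83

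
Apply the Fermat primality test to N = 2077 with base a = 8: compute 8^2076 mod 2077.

8^1 ≡ 8 (mod 2077)
8^2 ≡ 8^2 = 64 ≡ 64 (mod 2077)
8^4 ≡ 64^2 = 4096 ≡ 2019 (mod 2077)
8^8 ≡ 2019^2 = 4076361 ≡ 1287 (mod 2077)
8^16 ≡ 1287^2 = 1656369 ≡ 1000 (mod 2077)
8^32 ≡ 1000^2 = 1000000 ≡ 963 (mod 2077)
8^64 ≡ 963^2 = 927369 ≡ 1027 (mod 2077)
8^128 ≡ 1027^2 = 1054729 ≡ 1690 (mod 2077)
8^256 ≡ 1690^2 = 2856100 ≡ 225 (mod 2077)
8^512 ≡ 225^2 = 50625 ≡ 777 (mod 2077)
8^1024 ≡ 777^2 = 603729 ≡ 1399 (mod 2077)
8^2048 ≡ 1399^2 = 1957201 ≡ 667 (mod 2077)
2076 = 2048 + 16 + 8 + 4 in binary powers of 2.
So 8^2076 ≡ 667 · 1000 · 1287 · 2019 ≡ 349 (mod 2077).
Since 349 ≠ 1, base 8 is a Fermat witness: 2077 is composite.

349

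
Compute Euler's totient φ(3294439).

Factor: 3294439 = 137 · 139 · 173.
φ(3294439) = (137−1) · (139−1) · (173−1) = 136 · 138 · 172 = 3228096.

3228096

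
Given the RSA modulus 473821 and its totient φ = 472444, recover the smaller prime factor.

φ(n) = (p−1)(q−1) = n − (p+q) + 1, so p + q = 473821 − 472444 + 1 = 1378.
p and q are the roots of t² − 1378t + 473821 = 0.
Discriminant: 1378² − 4·473821 = 1898884 − 1895284 = 3600; √3600 = 60.
q = (1378 − 60)/2 = 659, p = (1378 + 60)/2 = 719.
Check: 659 · 719 = 473821.

659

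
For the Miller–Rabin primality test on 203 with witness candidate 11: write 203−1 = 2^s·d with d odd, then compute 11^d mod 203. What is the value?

177

203 − 1 = 202 = 2^1 · 101, so d = 101.
11^1 ≡ 11 (mod 203)
11^2 ≡ 11^2 = 121 ≡ 121 (mod 203)
11^4 ≡ 121^2 = 14641 ≡ 25 (mod 203)
11^8 ≡ 25^2 = 625 ≡ 16 (mod 203)
11^16 ≡ 16^2 = 256 ≡ 53 (mod 203)
11^32 ≡ 53^2 = 2809 ≡ 170 (mod 203)
11^64 ≡ 170^2 = 28900 ≡ 74 (mod 203)
101 = 64 + 32 + 4 + 1 in binary powers of 2.
So 11^101 ≡ 74 · 170 · 25 · 11 ≡ 177 (mod 203).
Squaring chain: 177; never reaches −1, so base 11 is a Miller–Rabin witness that 203 is composite.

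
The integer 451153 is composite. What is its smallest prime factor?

29

451153 is odd.
Digit sum 19, not divisible by 3.
Ends in 3: not divisible by 5.
7: 451153 = 7·64450 + 3
11: 451153 = 11·41013 + 10
13: 451153 = 13·34704 + 1
17: 451153 = 17·26538 + 7
19: 451153 = 19·23744 + 17
23: 451153 = 23·19615 + 8
29: 451153 = 29·15557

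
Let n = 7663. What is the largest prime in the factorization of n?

97

7663 = 79 · 97
97 is prime.
So 7663 = 79 · 97; the largest prime factor is 97.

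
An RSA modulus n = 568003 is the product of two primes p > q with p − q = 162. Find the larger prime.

Since p = q + 162, we have 568003 = q(q + 162), so q² + 162q − 568003 = 0.
Discriminant: 162² + 4·568003 = 26244 + 2272012 = 2298256; √2298256 = 1516.
q = (−162 + 1516)/2 = 677, and p = q + 162 = 839.
Check: 677 · 839 = 568003.

839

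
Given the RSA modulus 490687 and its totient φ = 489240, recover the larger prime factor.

907

φ(n) = (p−1)(q−1) = n − (p+q) + 1, so p + q = 490687 − 489240 + 1 = 1448.
p and q are the roots of t² − 1448t + 490687 = 0.
Discriminant: 1448² − 4·490687 = 2096704 − 1962748 = 133956; √133956 = 366.
q = (1448 − 366)/2 = 541, p = (1448 + 366)/2 = 907.
Check: 541 · 907 = 490687.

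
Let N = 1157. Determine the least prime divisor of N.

1157 is odd.
Digit sum 14, not divisible by 3.
Ends in 7: not divisible by 5.
7: 1157 = 7·165 + 2
11: 1157 = 11·105 + 2
13: 1157 = 13·89

13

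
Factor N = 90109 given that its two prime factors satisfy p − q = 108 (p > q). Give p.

359

Since p = q + 108, we have 90109 = q(q + 108), so q² + 108q − 90109 = 0.
Discriminant: 108² + 4·90109 = 11664 + 360436 = 372100; √372100 = 610.
q = (−108 + 610)/2 = 251, and p = q + 108 = 359.
Check: 251 · 359 = 90109.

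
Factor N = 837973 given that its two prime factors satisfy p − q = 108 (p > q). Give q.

863

Since p = q + 108, we have 837973 = q(q + 108), so q² + 108q − 837973 = 0.
Discriminant: 108² + 4·837973 = 11664 + 3351892 = 3363556; √3363556 = 1834.
q = (−108 + 1834)/2 = 863, and p = q + 108 = 971.
Check: 863 · 971 = 837973.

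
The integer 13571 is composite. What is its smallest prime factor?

41

13571 is odd.
Digit sum 17, not divisible by 3.
Ends in 1: not divisible by 5.
7: 13571 = 7·1938 + 5
11: 13571 = 11·1233 + 8
13: 13571 = 13·1043 + 12
17: 13571 = 17·798 + 5
19: 13571 = 19·714 + 5
23: 13571 = 23·590 + 1
29: 13571 = 29·467 + 28
31: 13571 = 31·437 + 24
37: 13571 = 37·366 + 29
41: 13571 = 41·331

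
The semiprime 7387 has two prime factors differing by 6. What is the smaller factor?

83

Since p = q + 6, we have 7387 = q(q + 6), so q² + 6q − 7387 = 0.
Discriminant: 6² + 4·7387 = 36 + 29548 = 29584; √29584 = 172.
q = (−6 + 172)/2 = 83, and p = q + 6 = 89.
Check: 83 · 89 = 7387.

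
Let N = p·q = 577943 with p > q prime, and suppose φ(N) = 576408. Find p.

φ(n) = (p−1)(q−1) = n − (p+q) + 1, so p + q = 577943 − 576408 + 1 = 1536.
p and q are the roots of t² − 1536t + 577943 = 0.
Discriminant: 1536² − 4·577943 = 2359296 − 2311772 = 47524; √47524 = 218.
q = (1536 − 218)/2 = 659, p = (1536 + 218)/2 = 877.
Check: 659 · 877 = 577943.

877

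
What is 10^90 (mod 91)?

1

10^1 ≡ 10 (mod 91)
10^2 ≡ 10^2 = 100 ≡ 9 (mod 91)
10^4 ≡ 9^2 = 81 ≡ 81 (mod 91)
10^8 ≡ 81^2 = 6561 ≡ 9 (mod 91)
10^16 ≡ 9^2 = 81 ≡ 81 (mod 91)
10^32 ≡ 81^2 = 6561 ≡ 9 (mod 91)
10^64 ≡ 9^2 = 81 ≡ 81 (mod 91)
90 = 64 + 16 + 8 + 2 in binary powers of 2.
So 10^90 ≡ 81 · 81 · 9 · 9 ≡ 1 (mod 91).
Since the result is 1, base 10 gives no evidence that 91 is composite.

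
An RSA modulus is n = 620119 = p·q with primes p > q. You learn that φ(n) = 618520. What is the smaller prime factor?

659

φ(n) = (p−1)(q−1) = n − (p+q) + 1, so p + q = 620119 − 618520 + 1 = 1600.
p and q are the roots of t² − 1600t + 620119 = 0.
Discriminant: 1600² − 4·620119 = 2560000 − 2480476 = 79524; √79524 = 282.
q = (1600 − 282)/2 = 659, p = (1600 + 282)/2 = 941.
Check: 659 · 941 = 620119.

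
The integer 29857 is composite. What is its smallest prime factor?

73

29857 is odd.
Digit sum 31, not divisible by 3.
Ends in 7: not divisible by 5.
7: 29857 = 7·4265 + 2
11: 29857 = 11·2714 + 3
13: 29857 = 13·2296 + 9
17: 29857 = 17·1756 + 5
19: 29857 = 19·1571 + 8
23: 29857 = 23·1298 + 3
29: 29857 = 29·1029 + 16
31: 29857 = 31·963 + 4
37: 29857 = 37·806 + 35
41: 29857 = 41·728 + 9
43: 29857 = 43·694 + 15
47: 29857 = 47·635 + 12
53: 29857 = 53·563 + 18
59: 29857 = 59·506 + 3
61: 29857 = 61·489 + 28
67: 29857 = 67·445 + 42
71: 29857 = 71·420 + 37
73: 29857 = 73·409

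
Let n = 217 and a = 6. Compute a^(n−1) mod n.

6^1 ≡ 6 (mod 217)
6^2 ≡ 6^2 = 36 ≡ 36 (mod 217)
6^4 ≡ 36^2 = 1296 ≡ 211 (mod 217)
6^8 ≡ 211^2 = 44521 ≡ 36 (mod 217)
6^16 ≡ 36^2 = 1296 ≡ 211 (mod 217)
6^32 ≡ 211^2 = 44521 ≡ 36 (mod 217)
6^64 ≡ 36^2 = 1296 ≡ 211 (mod 217)
6^128 ≡ 211^2 = 44521 ≡ 36 (mod 217)
216 = 128 + 64 + 16 + 8 in binary powers of 2.
So 6^216 ≡ 36 · 211 · 211 · 36 ≡ 1 (mod 217).
Since the result is 1, base 6 gives no evidence that 217 is composite.

1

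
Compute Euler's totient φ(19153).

18868

Factor: 19153 = 107 · 179.
φ(19153) = (107−1) · (179−1) = 106 · 178 = 18868.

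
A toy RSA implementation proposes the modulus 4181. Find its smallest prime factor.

4181 is odd.
Digit sum 14, not divisible by 3.
Ends in 1: not divisible by 5.
7: 4181 = 7·597 + 2
11: 4181 = 11·380 + 1
13: 4181 = 13·321 + 8
17: 4181 = 17·245 + 16
19: 4181 = 19·220 + 1
23: 4181 = 23·181 + 18
29: 4181 = 29·144 + 5
31: 4181 = 31·134 + 27
37: 4181 = 37·113

37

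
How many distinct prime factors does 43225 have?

4

43225 = 5^2 · 1729
1729 = 7 · 247
247 = 13 · 19
43225 = 5^2 · 7 · 13 · 19, which has 4 distinct prime factors.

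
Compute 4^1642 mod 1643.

4^1 ≡ 4 (mod 1643)
4^2 ≡ 4^2 = 16 ≡ 16 (mod 1643)
4^4 ≡ 16^2 = 256 ≡ 256 (mod 1643)
4^8 ≡ 256^2 = 65536 ≡ 1459 (mod 1643)
4^16 ≡ 1459^2 = 2128681 ≡ 996 (mod 1643)
4^32 ≡ 996^2 = 992016 ≡ 1287 (mod 1643)
4^64 ≡ 1287^2 = 1656369 ≡ 225 (mod 1643)
4^128 ≡ 225^2 = 50625 ≡ 1335 (mod 1643)
4^256 ≡ 1335^2 = 1782225 ≡ 1213 (mod 1643)
4^512 ≡ 1213^2 = 1471369 ≡ 884 (mod 1643)
4^1024 ≡ 884^2 = 781456 ≡ 1031 (mod 1643)
1642 = 1024 + 512 + 64 + 32 + 8 + 2 in binary powers of 2.
So 4^1642 ≡ 1031 · 884 · 225 · 1287 · 1459 · 16 ≡ 574 (mod 1643).
Since 574 ≠ 1, base 4 is a Fermat witness: 1643 is composite.

574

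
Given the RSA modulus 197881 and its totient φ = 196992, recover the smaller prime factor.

433

φ(n) = (p−1)(q−1) = n − (p+q) + 1, so p + q = 197881 − 196992 + 1 = 890.
p and q are the roots of t² − 890t + 197881 = 0.
Discriminant: 890² − 4·197881 = 792100 − 791524 = 576; √576 = 24.
q = (890 − 24)/2 = 433, p = (890 + 24)/2 = 457.
Check: 433 · 457 = 197881.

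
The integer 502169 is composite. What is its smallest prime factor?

502169 is odd.
Digit sum 23, not divisible by 3.
Ends in 9: not divisible by 5.
7: 502169 = 7·71738 + 3
11: 502169 = 11·45651 + 8
13: 502169 = 13·38628 + 5
17: 502169 = 17·29539 + 6
19: 502169 = 19·26429 + 18
23: 502169 = 23·21833 + 10
29: 502169 = 29·17316 + 5
31: 502169 = 31·16199

31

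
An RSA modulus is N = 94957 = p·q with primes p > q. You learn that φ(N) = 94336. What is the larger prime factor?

353

φ(n) = (p−1)(q−1) = n − (p+q) + 1, so p + q = 94957 − 94336 + 1 = 622.
p and q are the roots of t² − 622t + 94957 = 0.
Discriminant: 622² − 4·94957 = 386884 − 379828 = 7056; √7056 = 84.
q = (622 − 84)/2 = 269, p = (622 + 84)/2 = 353.
Check: 269 · 353 = 94957.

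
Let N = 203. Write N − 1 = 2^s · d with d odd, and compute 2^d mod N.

203 − 1 = 202 = 2^1 · 101, so d = 101.
2^1 ≡ 2 (mod 203)
2^2 ≡ 2^2 = 4 ≡ 4 (mod 203)
2^4 ≡ 4^2 = 16 ≡ 16 (mod 203)
2^8 ≡ 16^2 = 256 ≡ 53 (mod 203)
2^16 ≡ 53^2 = 2809 ≡ 170 (mod 203)
2^32 ≡ 170^2 = 28900 ≡ 74 (mod 203)
2^64 ≡ 74^2 = 5476 ≡ 198 (mod 203)
101 = 64 + 32 + 4 + 1 in binary powers of 2.
So 2^101 ≡ 198 · 74 · 16 · 2 ≡ 137 (mod 203).
Squaring chain: 137; never reaches −1, so base 2 is a Miller–Rabin witness that 203 is composite.

137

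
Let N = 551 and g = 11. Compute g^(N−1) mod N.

410

11^1 ≡ 11 (mod 551)
11^2 ≡ 11^2 = 121 ≡ 121 (mod 551)
11^4 ≡ 121^2 = 14641 ≡ 315 (mod 551)
11^8 ≡ 315^2 = 99225 ≡ 45 (mod 551)
11^16 ≡ 45^2 = 2025 ≡ 372 (mod 551)
11^32 ≡ 372^2 = 138384 ≡ 83 (mod 551)
11^64 ≡ 83^2 = 6889 ≡ 277 (mod 551)
11^128 ≡ 277^2 = 76729 ≡ 140 (mod 551)
11^256 ≡ 140^2 = 19600 ≡ 315 (mod 551)
11^512 ≡ 315^2 = 99225 ≡ 45 (mod 551)
550 = 512 + 32 + 4 + 2 in binary powers of 2.
So 11^550 ≡ 45 · 83 · 315 · 121 ≡ 410 (mod 551).
Since 410 ≠ 1, base 11 is a Fermat witness: 551 is composite.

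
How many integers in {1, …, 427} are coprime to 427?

Factor: 427 = 7 · 61.
φ(427) = (7−1) · (61−1) = 6 · 60 = 360.

360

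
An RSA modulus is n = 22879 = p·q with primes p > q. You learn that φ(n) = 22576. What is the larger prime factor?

φ(n) = (p−1)(q−1) = n − (p+q) + 1, so p + q = 22879 − 22576 + 1 = 304.
p and q are the roots of t² − 304t + 22879 = 0.
Discriminant: 304² − 4·22879 = 92416 − 91516 = 900; √900 = 30.
q = (304 − 30)/2 = 137, p = (304 + 30)/2 = 167.
Check: 137 · 167 = 22879.

167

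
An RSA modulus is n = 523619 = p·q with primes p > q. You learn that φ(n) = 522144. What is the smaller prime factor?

593

φ(n) = (p−1)(q−1) = n − (p+q) + 1, so p + q = 523619 − 522144 + 1 = 1476.
p and q are the roots of t² − 1476t + 523619 = 0.
Discriminant: 1476² − 4·523619 = 2178576 − 2094476 = 84100; √84100 = 290.
q = (1476 − 290)/2 = 593, p = (1476 + 290)/2 = 883.
Check: 593 · 883 = 523619.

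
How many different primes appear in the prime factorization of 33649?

33649 = 7 · 4807
4807 = 11 · 437
437 = 19 · 23
33649 = 7 · 11 · 19 · 23, which has 4 distinct prime factors.

4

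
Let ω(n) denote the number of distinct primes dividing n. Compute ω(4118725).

4118725 = 5^2 · 164749
164749 = 13 · 12673
12673 = 19 · 667
667 = 23 · 29
4118725 = 5^2 · 13 · 19 · 23 · 29, which has 5 distinct prime factors.

5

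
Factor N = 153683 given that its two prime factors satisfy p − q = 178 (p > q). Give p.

491

Since p = q + 178, we have 153683 = q(q + 178), so q² + 178q − 153683 = 0.
Discriminant: 178² + 4·153683 = 31684 + 614732 = 646416; √646416 = 804.
q = (−178 + 804)/2 = 313, and p = q + 178 = 491.
Check: 313 · 491 = 153683.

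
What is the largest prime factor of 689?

53

689 = 13 · 53
53 is prime.
So 689 = 13 · 53; the largest prime factor is 53.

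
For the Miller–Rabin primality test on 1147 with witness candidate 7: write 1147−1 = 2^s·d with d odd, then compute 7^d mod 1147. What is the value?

1025

1147 − 1 = 1146 = 2^1 · 573, so d = 573.
7^1 ≡ 7 (mod 1147)
7^2 ≡ 7^2 = 49 ≡ 49 (mod 1147)
7^4 ≡ 49^2 = 2401 ≡ 107 (mod 1147)
7^8 ≡ 107^2 = 11449 ≡ 1126 (mod 1147)
7^16 ≡ 1126^2 = 1267876 ≡ 441 (mod 1147)
7^32 ≡ 441^2 = 194481 ≡ 638 (mod 1147)
7^64 ≡ 638^2 = 407044 ≡ 1006 (mod 1147)
7^128 ≡ 1006^2 = 1012036 ≡ 382 (mod 1147)
7^256 ≡ 382^2 = 145924 ≡ 255 (mod 1147)
7^512 ≡ 255^2 = 65025 ≡ 793 (mod 1147)
573 = 512 + 32 + 16 + 8 + 4 + 1 in binary powers of 2.
So 7^573 ≡ 793 · 638 · 441 · 1126 · 107 · 7 ≡ 1025 (mod 1147).
Squaring chain: 1025; never reaches −1, so base 7 is a Miller–Rabin witness that 1147 is composite.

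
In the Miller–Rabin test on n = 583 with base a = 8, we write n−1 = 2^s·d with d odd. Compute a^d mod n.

583 − 1 = 582 = 2^1 · 291, so d = 291.
8^1 ≡ 8 (mod 583)
8^2 ≡ 8^2 = 64 ≡ 64 (mod 583)
8^4 ≡ 64^2 = 4096 ≡ 15 (mod 583)
8^8 ≡ 15^2 = 225 ≡ 225 (mod 583)
8^16 ≡ 225^2 = 50625 ≡ 487 (mod 583)
8^32 ≡ 487^2 = 237169 ≡ 471 (mod 583)
8^64 ≡ 471^2 = 221841 ≡ 301 (mod 583)
8^128 ≡ 301^2 = 90601 ≡ 236 (mod 583)
8^256 ≡ 236^2 = 55696 ≡ 311 (mod 583)
291 = 256 + 32 + 2 + 1 in binary powers of 2.
So 8^291 ≡ 311 · 471 · 64 · 8 ≡ 569 (mod 583).
Squaring chain: 569; never reaches −1, so base 8 is a Miller–Rabin witness that 583 is composite.

569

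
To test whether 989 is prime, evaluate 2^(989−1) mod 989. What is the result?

2^1 ≡ 2 (mod 989)
2^2 ≡ 2^2 = 4 ≡ 4 (mod 989)
2^4 ≡ 4^2 = 16 ≡ 16 (mod 989)
2^8 ≡ 16^2 = 256 ≡ 256 (mod 989)
2^16 ≡ 256^2 = 65536 ≡ 262 (mod 989)
2^32 ≡ 262^2 = 68644 ≡ 403 (mod 989)
2^64 ≡ 403^2 = 162409 ≡ 213 (mod 989)
2^128 ≡ 213^2 = 45369 ≡ 864 (mod 989)
2^256 ≡ 864^2 = 746496 ≡ 790 (mod 989)
2^512 ≡ 790^2 = 624100 ≡ 41 (mod 989)
988 = 512 + 256 + 128 + 64 + 16 + 8 + 4 in binary powers of 2.
So 2^988 ≡ 41 · 790 · 864 · 213 · 262 · 256 · 16 ≡ 213 (mod 989).
Since 213 ≠ 1, base 2 is a Fermat witness: 989 is composite.

213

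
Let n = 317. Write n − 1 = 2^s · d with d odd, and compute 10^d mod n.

1

317 − 1 = 316 = 2^2 · 79, so d = 79.
10^1 ≡ 10 (mod 317)
10^2 ≡ 10^2 = 100 ≡ 100 (mod 317)
10^4 ≡ 100^2 = 10000 ≡ 173 (mod 317)
10^8 ≡ 173^2 = 29929 ≡ 131 (mod 317)
10^16 ≡ 131^2 = 17161 ≡ 43 (mod 317)
10^32 ≡ 43^2 = 1849 ≡ 264 (mod 317)
10^64 ≡ 264^2 = 69696 ≡ 273 (mod 317)
79 = 64 + 8 + 4 + 2 + 1 in binary powers of 2.
So 10^79 ≡ 273 · 131 · 173 · 100 · 10 ≡ 1 (mod 317).
Since 10^d ≡ 1 (mod 317), base 10 does not prove 317 composite.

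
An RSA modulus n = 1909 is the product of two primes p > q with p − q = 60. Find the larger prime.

83

Since p = q + 60, we have 1909 = q(q + 60), so q² + 60q − 1909 = 0.
Discriminant: 60² + 4·1909 = 3600 + 7636 = 11236; √11236 = 106.
q = (−60 + 106)/2 = 23, and p = q + 60 = 83.
Check: 23 · 83 = 1909.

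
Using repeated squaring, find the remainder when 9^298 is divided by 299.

9^1 ≡ 9 (mod 299)
9^2 ≡ 9^2 = 81 ≡ 81 (mod 299)
9^4 ≡ 81^2 = 6561 ≡ 282 (mod 299)
9^8 ≡ 282^2 = 79524 ≡ 289 (mod 299)
9^16 ≡ 289^2 = 83521 ≡ 100 (mod 299)
9^32 ≡ 100^2 = 10000 ≡ 133 (mod 299)
9^64 ≡ 133^2 = 17689 ≡ 48 (mod 299)
9^128 ≡ 48^2 = 2304 ≡ 211 (mod 299)
9^256 ≡ 211^2 = 44521 ≡ 269 (mod 299)
298 = 256 + 32 + 8 + 2 in binary powers of 2.
So 9^298 ≡ 269 · 133 · 289 · 81 ≡ 9 (mod 299).
Since 9 ≠ 1, base 9 is a Fermat witness: 299 is composite.

9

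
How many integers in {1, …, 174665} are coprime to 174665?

138240

Factor: 174665 = 5 · 181 · 193.
φ(174665) = (5−1) · (181−1) · (193−1) = 4 · 180 · 192 = 138240.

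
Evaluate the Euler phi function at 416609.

396000

Factor: 416609 = 31 · 89 · 151.
φ(416609) = (31−1) · (89−1) · (151−1) = 30 · 88 · 150 = 396000.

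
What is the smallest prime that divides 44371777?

97

44371777 is odd.
Digit sum 40, not divisible by 3.
Ends in 7: not divisible by 5.
7: 44371777 = 7·6338825 + 2
11: 44371777 = 11·4033797 + 10
13: 44371777 = 13·3413213 + 8
17: 44371777 = 17·2610104 + 9
19: 44371777 = 19·2335356 + 13
23: 44371777 = 23·1929207 + 16
29: 44371777 = 29·1530061 + 8
31: 44371777 = 31·1431347 + 20
37: 44371777 = 37·1199237 + 8
41: 44371777 = 41·1082238 + 19
43: 44371777 = 43·1031901 + 34
47: 44371777 = 47·944080 + 17
53: 44371777 = 53·837203 + 18
59: 44371777 = 59·752064 + 1
61: 44371777 = 61·727406 + 11
67: 44371777 = 67·662265 + 22
71: 44371777 = 71·624954 + 43
73: 44371777 = 73·607832 + 41
79: 44371777 = 79·561668 + 5
83: 44371777 = 83·534599 + 60
89: 44371777 = 89·498559 + 26
97: 44371777 = 97·457441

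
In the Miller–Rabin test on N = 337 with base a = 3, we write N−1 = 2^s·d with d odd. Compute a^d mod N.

252

337 − 1 = 336 = 2^4 · 21, so d = 21.
3^1 ≡ 3 (mod 337)
3^2 ≡ 3^2 = 9 ≡ 9 (mod 337)
3^4 ≡ 9^2 = 81 ≡ 81 (mod 337)
3^8 ≡ 81^2 = 6561 ≡ 158 (mod 337)
3^16 ≡ 158^2 = 24964 ≡ 26 (mod 337)
21 = 16 + 4 + 1 in binary powers of 2.
So 3^21 ≡ 26 · 81 · 3 ≡ 252 (mod 337).
Squaring chain: 252 → 148 → 336 → 1; reaches −1, so base 3 does not prove 337 composite.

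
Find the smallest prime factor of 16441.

41

16441 is odd.
Digit sum 16, not divisible by 3.
Ends in 1: not divisible by 5.
7: 16441 = 7·2348 + 5
11: 16441 = 11·1494 + 7
13: 16441 = 13·1264 + 9
17: 16441 = 17·967 + 2
19: 16441 = 19·865 + 6
23: 16441 = 23·714 + 19
29: 16441 = 29·566 + 27
31: 16441 = 31·530 + 11
37: 16441 = 37·444 + 13
41: 16441 = 41·401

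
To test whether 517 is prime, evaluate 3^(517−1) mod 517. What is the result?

487

3^1 ≡ 3 (mod 517)
3^2 ≡ 3^2 = 9 ≡ 9 (mod 517)
3^4 ≡ 9^2 = 81 ≡ 81 (mod 517)
3^8 ≡ 81^2 = 6561 ≡ 357 (mod 517)
3^16 ≡ 357^2 = 127449 ≡ 267 (mod 517)
3^32 ≡ 267^2 = 71289 ≡ 460 (mod 517)
3^64 ≡ 460^2 = 211600 ≡ 147 (mod 517)
3^128 ≡ 147^2 = 21609 ≡ 412 (mod 517)
3^256 ≡ 412^2 = 169744 ≡ 168 (mod 517)
3^512 ≡ 168^2 = 28224 ≡ 306 (mod 517)
516 = 512 + 4 in binary powers of 2.
So 3^516 ≡ 306 · 81 ≡ 487 (mod 517).
Since 487 ≠ 1, base 3 is a Fermat witness: 517 is composite.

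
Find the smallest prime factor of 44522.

2

44522 is even: 2 divides it.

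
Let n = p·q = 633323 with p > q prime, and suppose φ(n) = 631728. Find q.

φ(n) = (p−1)(q−1) = n − (p+q) + 1, so p + q = 633323 − 631728 + 1 = 1596.
p and q are the roots of t² − 1596t + 633323 = 0.
Discriminant: 1596² − 4·633323 = 2547216 − 2533292 = 13924; √13924 = 118.
q = (1596 − 118)/2 = 739, p = (1596 + 118)/2 = 857.
Check: 739 · 857 = 633323.

739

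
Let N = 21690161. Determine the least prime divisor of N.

21690161 is odd.
Digit sum 26, not divisible by 3.
Ends in 1: not divisible by 5.
7: 21690161 = 7·3098594 + 3
11: 21690161 = 11·1971832 + 9
13: 21690161 = 13·1668473 + 12
17: 21690161 = 17·1275891 + 14
19: 21690161 = 19·1141587 + 8
23: 21690161 = 23·943050 + 11
29: 21690161 = 29·747936 + 17
31: 21690161 = 31·699682 + 19
37: 21690161 = 37·586220 + 21
41: 21690161 = 41·529028 + 13
43: 21690161 = 43·504422 + 15
47: 21690161 = 47·461492 + 37
53: 21690161 = 53·409248 + 17
59: 21690161 = 59·367629 + 50
61: 21690161 = 61·355576 + 25
67: 21690161 = 67·323733 + 50
71: 21690161 = 71·305495 + 16
73: 21690161 = 73·297125 + 36
79: 21690161 = 79·274559

79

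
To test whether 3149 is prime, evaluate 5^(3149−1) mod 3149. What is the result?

896

5^1 ≡ 5 (mod 3149)
5^2 ≡ 5^2 = 25 ≡ 25 (mod 3149)
5^4 ≡ 25^2 = 625 ≡ 625 (mod 3149)
5^8 ≡ 625^2 = 390625 ≡ 149 (mod 3149)
5^16 ≡ 149^2 = 22201 ≡ 158 (mod 3149)
5^32 ≡ 158^2 = 24964 ≡ 2921 (mod 3149)
5^64 ≡ 2921^2 = 8532241 ≡ 1600 (mod 3149)
5^128 ≡ 1600^2 = 2560000 ≡ 3012 (mod 3149)
5^256 ≡ 3012^2 = 9072144 ≡ 3024 (mod 3149)
5^512 ≡ 3024^2 = 9144576 ≡ 3029 (mod 3149)
5^1024 ≡ 3029^2 = 9174841 ≡ 1804 (mod 3149)
5^2048 ≡ 1804^2 = 3254416 ≡ 1499 (mod 3149)
3148 = 2048 + 1024 + 64 + 8 + 4 in binary powers of 2.
So 5^3148 ≡ 1499 · 1804 · 1600 · 149 · 625 ≡ 896 (mod 3149).
Since 896 ≠ 1, base 5 is a Fermat witness: 3149 is composite.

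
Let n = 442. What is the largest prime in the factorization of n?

17

442 = 2 · 221
221 = 13 · 17
17 is prime.
So 442 = 2 · 13 · 17; the largest prime factor is 17.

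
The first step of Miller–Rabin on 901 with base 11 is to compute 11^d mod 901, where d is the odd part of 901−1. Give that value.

901 − 1 = 900 = 2^2 · 225, so d = 225.
11^1 ≡ 11 (mod 901)
11^2 ≡ 11^2 = 121 ≡ 121 (mod 901)
11^4 ≡ 121^2 = 14641 ≡ 225 (mod 901)
11^8 ≡ 225^2 = 50625 ≡ 169 (mod 901)
11^16 ≡ 169^2 = 28561 ≡ 630 (mod 901)
11^32 ≡ 630^2 = 396900 ≡ 460 (mod 901)
11^64 ≡ 460^2 = 211600 ≡ 766 (mod 901)
11^128 ≡ 766^2 = 586756 ≡ 205 (mod 901)
225 = 128 + 64 + 32 + 1 in binary powers of 2.
So 11^225 ≡ 205 · 766 · 460 · 11 ≡ 623 (mod 901).
Squaring chain: 623 → 699; never reaches −1, so base 11 is a Miller–Rabin witness that 901 is composite.

623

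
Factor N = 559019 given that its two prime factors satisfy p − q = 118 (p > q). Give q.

Since p = q + 118, we have 559019 = q(q + 118), so q² + 118q − 559019 = 0.
Discriminant: 118² + 4·559019 = 13924 + 2236076 = 2250000; √2250000 = 1500.
q = (−118 + 1500)/2 = 691, and p = q + 118 = 809.
Check: 691 · 809 = 559019.

691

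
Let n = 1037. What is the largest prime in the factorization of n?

61

1037 = 17 · 61
61 is prime.
So 1037 = 17 · 61; the largest prime factor is 61.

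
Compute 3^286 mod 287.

32

3^1 ≡ 3 (mod 287)
3^2 ≡ 3^2 = 9 ≡ 9 (mod 287)
3^4 ≡ 9^2 = 81 ≡ 81 (mod 287)
3^8 ≡ 81^2 = 6561 ≡ 247 (mod 287)
3^16 ≡ 247^2 = 61009 ≡ 165 (mod 287)
3^32 ≡ 165^2 = 27225 ≡ 247 (mod 287)
3^64 ≡ 247^2 = 61009 ≡ 165 (mod 287)
3^128 ≡ 165^2 = 27225 ≡ 247 (mod 287)
3^256 ≡ 247^2 = 61009 ≡ 165 (mod 287)
286 = 256 + 16 + 8 + 4 + 2 in binary powers of 2.
So 3^286 ≡ 165 · 165 · 247 · 81 · 9 ≡ 32 (mod 287).
Since 32 ≠ 1, base 3 is a Fermat witness: 287 is composite.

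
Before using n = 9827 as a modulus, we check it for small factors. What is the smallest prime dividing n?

9827 is odd.
Digit sum 26, not divisible by 3.
Ends in 7: not divisible by 5.
7: 9827 = 7·1403 + 6
11: 9827 = 11·893 + 4
13: 9827 = 13·755 + 12
17: 9827 = 17·578 + 1
19: 9827 = 19·517 + 4
23: 9827 = 23·427 + 6
29: 9827 = 29·338 + 25
31: 9827 = 31·317

31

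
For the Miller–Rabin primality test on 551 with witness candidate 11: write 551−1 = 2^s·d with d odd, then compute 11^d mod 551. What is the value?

551 − 1 = 550 = 2^1 · 275, so d = 275.
11^1 ≡ 11 (mod 551)
11^2 ≡ 11^2 = 121 ≡ 121 (mod 551)
11^4 ≡ 121^2 = 14641 ≡ 315 (mod 551)
11^8 ≡ 315^2 = 99225 ≡ 45 (mod 551)
11^16 ≡ 45^2 = 2025 ≡ 372 (mod 551)
11^32 ≡ 372^2 = 138384 ≡ 83 (mod 551)
11^64 ≡ 83^2 = 6889 ≡ 277 (mod 551)
11^128 ≡ 277^2 = 76729 ≡ 140 (mod 551)
11^256 ≡ 140^2 = 19600 ≡ 315 (mod 551)
275 = 256 + 16 + 2 + 1 in binary powers of 2.
So 11^275 ≡ 315 · 372 · 121 · 11 ≡ 520 (mod 551).
Squaring chain: 520; never reaches −1, so base 11 is a Miller–Rabin witness that 551 is composite.

520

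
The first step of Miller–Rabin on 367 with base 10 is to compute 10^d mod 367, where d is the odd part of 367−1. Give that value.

367 − 1 = 366 = 2^1 · 183, so d = 183.
10^1 ≡ 10 (mod 367)
10^2 ≡ 10^2 = 100 ≡ 100 (mod 367)
10^4 ≡ 100^2 = 10000 ≡ 91 (mod 367)
10^8 ≡ 91^2 = 8281 ≡ 207 (mod 367)
10^16 ≡ 207^2 = 42849 ≡ 277 (mod 367)
10^32 ≡ 277^2 = 76729 ≡ 26 (mod 367)
10^64 ≡ 26^2 = 676 ≡ 309 (mod 367)
10^128 ≡ 309^2 = 95481 ≡ 61 (mod 367)
183 = 128 + 32 + 16 + 4 + 2 + 1 in binary powers of 2.
So 10^183 ≡ 61 · 26 · 277 · 91 · 100 · 10 ≡ 366 (mod 367).
Since 10^d ≡ 366 (mod 367), base 10 does not prove 367 composite.

366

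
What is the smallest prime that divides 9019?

29

9019 is odd.
Digit sum 19, not divisible by 3.
Ends in 9: not divisible by 5.
7: 9019 = 7·1288 + 3
11: 9019 = 11·819 + 10
13: 9019 = 13·693 + 10
17: 9019 = 17·530 + 9
19: 9019 = 19·474 + 13
23: 9019 = 23·392 + 3
29: 9019 = 29·311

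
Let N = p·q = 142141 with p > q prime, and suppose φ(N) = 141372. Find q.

φ(n) = (p−1)(q−1) = n − (p+q) + 1, so p + q = 142141 − 141372 + 1 = 770.
p and q are the roots of t² − 770t + 142141 = 0.
Discriminant: 770² − 4·142141 = 592900 − 568564 = 24336; √24336 = 156.
q = (770 − 156)/2 = 307, p = (770 + 156)/2 = 463.
Check: 307 · 463 = 142141.

307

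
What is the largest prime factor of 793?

61

793 = 13 · 61
61 is prime.
So 793 = 13 · 61; the largest prime factor is 61.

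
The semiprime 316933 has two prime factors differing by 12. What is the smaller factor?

Since p = q + 12, we have 316933 = q(q + 12), so q² + 12q − 316933 = 0.
Discriminant: 12² + 4·316933 = 144 + 1267732 = 1267876; √1267876 = 1126.
q = (−12 + 1126)/2 = 557, and p = q + 12 = 569.
Check: 557 · 569 = 316933.

557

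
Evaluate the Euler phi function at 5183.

5040

Factor: 5183 = 71 · 73.
φ(5183) = (71−1) · (73−1) = 70 · 72 = 5040.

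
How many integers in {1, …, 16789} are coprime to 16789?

Factor: 16789 = 103 · 163.
φ(16789) = (103−1) · (163−1) = 102 · 162 = 16524.

16524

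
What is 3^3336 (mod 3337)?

144

3^1 ≡ 3 (mod 3337)
3^2 ≡ 3^2 = 9 ≡ 9 (mod 3337)
3^4 ≡ 9^2 = 81 ≡ 81 (mod 3337)
3^8 ≡ 81^2 = 6561 ≡ 3224 (mod 3337)
3^16 ≡ 3224^2 = 10394176 ≡ 2758 (mod 3337)
3^32 ≡ 2758^2 = 7606564 ≡ 1541 (mod 3337)
3^64 ≡ 1541^2 = 2374681 ≡ 2074 (mod 3337)
3^128 ≡ 2074^2 = 4301476 ≡ 83 (mod 3337)
3^256 ≡ 83^2 = 6889 ≡ 215 (mod 3337)
3^512 ≡ 215^2 = 46225 ≡ 2844 (mod 3337)
3^1024 ≡ 2844^2 = 8088336 ≡ 2785 (mod 3337)
3^2048 ≡ 2785^2 = 7756225 ≡ 1037 (mod 3337)
3336 = 2048 + 1024 + 256 + 8 in binary powers of 2.
So 3^3336 ≡ 1037 · 2785 · 215 · 3224 ≡ 144 (mod 3337).
Since 144 ≠ 1, base 3 is a Fermat witness: 3337 is composite.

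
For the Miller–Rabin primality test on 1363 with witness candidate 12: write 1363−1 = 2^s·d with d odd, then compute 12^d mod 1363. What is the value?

1363 − 1 = 1362 = 2^1 · 681, so d = 681.
12^1 ≡ 12 (mod 1363)
12^2 ≡ 12^2 = 144 ≡ 144 (mod 1363)
12^4 ≡ 144^2 = 20736 ≡ 291 (mod 1363)
12^8 ≡ 291^2 = 84681 ≡ 175 (mod 1363)
12^16 ≡ 175^2 = 30625 ≡ 639 (mod 1363)
12^32 ≡ 639^2 = 408321 ≡ 784 (mod 1363)
12^64 ≡ 784^2 = 614656 ≡ 1306 (mod 1363)
12^128 ≡ 1306^2 = 1705636 ≡ 523 (mod 1363)
12^256 ≡ 523^2 = 273529 ≡ 929 (mod 1363)
12^512 ≡ 929^2 = 863041 ≡ 262 (mod 1363)
681 = 512 + 128 + 32 + 8 + 1 in binary powers of 2.
So 12^681 ≡ 262 · 523 · 784 · 175 · 12 ≡ 824 (mod 1363).
Squaring chain: 824; never reaches −1, so base 12 is a Miller–Rabin witness that 1363 is composite.

824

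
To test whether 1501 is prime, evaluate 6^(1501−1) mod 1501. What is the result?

6^1 ≡ 6 (mod 1501)
6^2 ≡ 6^2 = 36 ≡ 36 (mod 1501)
6^4 ≡ 36^2 = 1296 ≡ 1296 (mod 1501)
6^8 ≡ 1296^2 = 1679616 ≡ 1498 (mod 1501)
6^16 ≡ 1498^2 = 2244004 ≡ 9 (mod 1501)
6^32 ≡ 9^2 = 81 ≡ 81 (mod 1501)
6^64 ≡ 81^2 = 6561 ≡ 557 (mod 1501)
6^128 ≡ 557^2 = 310249 ≡ 1043 (mod 1501)
6^256 ≡ 1043^2 = 1087849 ≡ 1125 (mod 1501)
6^512 ≡ 1125^2 = 1265625 ≡ 282 (mod 1501)
6^1024 ≡ 282^2 = 79524 ≡ 1472 (mod 1501)
1500 = 1024 + 256 + 128 + 64 + 16 + 8 + 4 in binary powers of 2.
So 6^1500 ≡ 1472 · 1125 · 1043 · 557 · 9 · 1498 · 1296 ≡ 87 (mod 1501).
Since 87 ≠ 1, base 6 is a Fermat witness: 1501 is composite.

87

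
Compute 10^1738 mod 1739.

10^1 ≡ 10 (mod 1739)
10^2 ≡ 10^2 = 100 ≡ 100 (mod 1739)
10^4 ≡ 100^2 = 10000 ≡ 1305 (mod 1739)
10^8 ≡ 1305^2 = 1703025 ≡ 544 (mod 1739)
10^16 ≡ 544^2 = 295936 ≡ 306 (mod 1739)
10^32 ≡ 306^2 = 93636 ≡ 1469 (mod 1739)
10^64 ≡ 1469^2 = 2157961 ≡ 1601 (mod 1739)
10^128 ≡ 1601^2 = 2563201 ≡ 1654 (mod 1739)
10^256 ≡ 1654^2 = 2735716 ≡ 269 (mod 1739)
10^512 ≡ 269^2 = 72361 ≡ 1062 (mod 1739)
10^1024 ≡ 1062^2 = 1127844 ≡ 972 (mod 1739)
1738 = 1024 + 512 + 128 + 64 + 8 + 2 in binary powers of 2.
So 10^1738 ≡ 972 · 1062 · 1654 · 1601 · 544 · 100 ≡ 1231 (mod 1739).
Since 1231 ≠ 1, base 10 is a Fermat witness: 1739 is composite.

1231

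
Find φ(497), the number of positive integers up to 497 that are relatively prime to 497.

420

Factor: 497 = 7 · 71.
φ(497) = (7−1) · (71−1) = 6 · 70 = 420.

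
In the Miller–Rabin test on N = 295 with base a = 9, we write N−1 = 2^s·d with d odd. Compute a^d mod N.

295 − 1 = 294 = 2^1 · 147, so d = 147.
9^1 ≡ 9 (mod 295)
9^2 ≡ 9^2 = 81 ≡ 81 (mod 295)
9^4 ≡ 81^2 = 6561 ≡ 71 (mod 295)
9^8 ≡ 71^2 = 5041 ≡ 26 (mod 295)
9^16 ≡ 26^2 = 676 ≡ 86 (mod 295)
9^32 ≡ 86^2 = 7396 ≡ 21 (mod 295)
9^64 ≡ 21^2 = 441 ≡ 146 (mod 295)
9^128 ≡ 146^2 = 21316 ≡ 76 (mod 295)
147 = 128 + 16 + 2 + 1 in binary powers of 2.
So 9^147 ≡ 76 · 86 · 81 · 9 ≡ 199 (mod 295).
Squaring chain: 199; never reaches −1, so base 9 is a Miller–Rabin witness that 295 is composite.

199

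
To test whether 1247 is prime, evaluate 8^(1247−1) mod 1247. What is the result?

8^1 ≡ 8 (mod 1247)
8^2 ≡ 8^2 = 64 ≡ 64 (mod 1247)
8^4 ≡ 64^2 = 4096 ≡ 355 (mod 1247)
8^8 ≡ 355^2 = 126025 ≡ 78 (mod 1247)
8^16 ≡ 78^2 = 6084 ≡ 1096 (mod 1247)
8^32 ≡ 1096^2 = 1201216 ≡ 355 (mod 1247)
8^64 ≡ 355^2 = 126025 ≡ 78 (mod 1247)
8^128 ≡ 78^2 = 6084 ≡ 1096 (mod 1247)
8^256 ≡ 1096^2 = 1201216 ≡ 355 (mod 1247)
8^512 ≡ 355^2 = 126025 ≡ 78 (mod 1247)
8^1024 ≡ 78^2 = 6084 ≡ 1096 (mod 1247)
1246 = 1024 + 128 + 64 + 16 + 8 + 4 + 2 in binary powers of 2.
So 8^1246 ≡ 1096 · 1096 · 78 · 1096 · 78 · 355 · 64 ≡ 173 (mod 1247).
Since 173 ≠ 1, base 8 is a Fermat witness: 1247 is composite.

173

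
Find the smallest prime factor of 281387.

29

281387 is odd.
Digit sum 29, not divisible by 3.
Ends in 7: not divisible by 5.
7: 281387 = 7·40198 + 1
11: 281387 = 11·25580 + 7
13: 281387 = 13·21645 + 2
17: 281387 = 17·16552 + 3
19: 281387 = 19·14809 + 16
23: 281387 = 23·12234 + 5
29: 281387 = 29·9703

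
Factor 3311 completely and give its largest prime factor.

43

3311 = 7 · 473
473 = 11 · 43
43 is prime.
So 3311 = 7 · 11 · 43; the largest prime factor is 43.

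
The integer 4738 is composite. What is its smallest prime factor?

4738 is even: 2 divides it.

2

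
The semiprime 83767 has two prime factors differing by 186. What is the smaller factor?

Since p = q + 186, we have 83767 = q(q + 186), so q² + 186q − 83767 = 0.
Discriminant: 186² + 4·83767 = 34596 + 335068 = 369664; √369664 = 608.
q = (−186 + 608)/2 = 211, and p = q + 186 = 397.
Check: 211 · 397 = 83767.

211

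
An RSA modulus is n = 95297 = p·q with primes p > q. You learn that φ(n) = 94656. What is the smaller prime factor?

233

φ(n) = (p−1)(q−1) = n − (p+q) + 1, so p + q = 95297 − 94656 + 1 = 642.
p and q are the roots of t² − 642t + 95297 = 0.
Discriminant: 642² − 4·95297 = 412164 − 381188 = 30976; √30976 = 176.
q = (642 − 176)/2 = 233, p = (642 + 176)/2 = 409.
Check: 233 · 409 = 95297.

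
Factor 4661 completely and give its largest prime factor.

79

4661 = 59 · 79
79 is prime.
So 4661 = 59 · 79; the largest prime factor is 79.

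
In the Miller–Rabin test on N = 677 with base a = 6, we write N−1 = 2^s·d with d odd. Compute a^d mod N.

1

677 − 1 = 676 = 2^2 · 169, so d = 169.
6^1 ≡ 6 (mod 677)
6^2 ≡ 6^2 = 36 ≡ 36 (mod 677)
6^4 ≡ 36^2 = 1296 ≡ 619 (mod 677)
6^8 ≡ 619^2 = 383161 ≡ 656 (mod 677)
6^16 ≡ 656^2 = 430336 ≡ 441 (mod 677)
6^32 ≡ 441^2 = 194481 ≡ 182 (mod 677)
6^64 ≡ 182^2 = 33124 ≡ 628 (mod 677)
6^128 ≡ 628^2 = 394384 ≡ 370 (mod 677)
169 = 128 + 32 + 8 + 1 in binary powers of 2.
So 6^169 ≡ 370 · 182 · 656 · 6 ≡ 1 (mod 677).
Since 6^d ≡ 1 (mod 677), base 6 does not prove 677 composite.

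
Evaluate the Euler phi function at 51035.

39904

Factor: 51035 = 5 · 59 · 173.
φ(51035) = (5−1) · (59−1) · (173−1) = 4 · 58 · 172 = 39904.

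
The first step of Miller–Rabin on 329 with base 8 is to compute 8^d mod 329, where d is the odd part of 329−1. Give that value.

162

329 − 1 = 328 = 2^3 · 41, so d = 41.
8^1 ≡ 8 (mod 329)
8^2 ≡ 8^2 = 64 ≡ 64 (mod 329)
8^4 ≡ 64^2 = 4096 ≡ 148 (mod 329)
8^8 ≡ 148^2 = 21904 ≡ 190 (mod 329)
8^16 ≡ 190^2 = 36100 ≡ 239 (mod 329)
8^32 ≡ 239^2 = 57121 ≡ 204 (mod 329)
41 = 32 + 8 + 1 in binary powers of 2.
So 8^41 ≡ 204 · 190 · 8 ≡ 162 (mod 329).
Squaring chain: 162 → 253 → 183; never reaches −1, so base 8 is a Miller–Rabin witness that 329 is composite.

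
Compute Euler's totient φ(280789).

259776

Factor: 280789 = 17 · 83 · 199.
φ(280789) = (17−1) · (83−1) · (199−1) = 16 · 82 · 198 = 259776.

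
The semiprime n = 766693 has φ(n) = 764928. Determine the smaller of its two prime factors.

φ(n) = (p−1)(q−1) = n − (p+q) + 1, so p + q = 766693 − 764928 + 1 = 1766.
p and q are the roots of t² − 1766t + 766693 = 0.
Discriminant: 1766² − 4·766693 = 3118756 − 3066772 = 51984; √51984 = 228.
q = (1766 − 228)/2 = 769, p = (1766 + 228)/2 = 997.
Check: 769 · 997 = 766693.

769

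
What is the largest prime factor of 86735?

83

86735 = 5 · 17347
17347 = 11 · 1577
1577 = 19 · 83
83 is prime.
So 86735 = 5 · 11 · 19 · 83; the largest prime factor is 83.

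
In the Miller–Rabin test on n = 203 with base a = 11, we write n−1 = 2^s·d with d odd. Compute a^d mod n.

177

203 − 1 = 202 = 2^1 · 101, so d = 101.
11^1 ≡ 11 (mod 203)
11^2 ≡ 11^2 = 121 ≡ 121 (mod 203)
11^4 ≡ 121^2 = 14641 ≡ 25 (mod 203)
11^8 ≡ 25^2 = 625 ≡ 16 (mod 203)
11^16 ≡ 16^2 = 256 ≡ 53 (mod 203)
11^32 ≡ 53^2 = 2809 ≡ 170 (mod 203)
11^64 ≡ 170^2 = 28900 ≡ 74 (mod 203)
101 = 64 + 32 + 4 + 1 in binary powers of 2.
So 11^101 ≡ 74 · 170 · 25 · 11 ≡ 177 (mod 203).
Squaring chain: 177; never reaches −1, so base 11 is a Miller–Rabin witness that 203 is composite.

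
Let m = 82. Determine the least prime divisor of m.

82 is even: 2 divides it.

2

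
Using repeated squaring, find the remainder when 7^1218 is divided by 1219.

7^1 ≡ 7 (mod 1219)
7^2 ≡ 7^2 = 49 ≡ 49 (mod 1219)
7^4 ≡ 49^2 = 2401 ≡ 1182 (mod 1219)
7^8 ≡ 1182^2 = 1397124 ≡ 150 (mod 1219)
7^16 ≡ 150^2 = 22500 ≡ 558 (mod 1219)
7^32 ≡ 558^2 = 311364 ≡ 519 (mod 1219)
7^64 ≡ 519^2 = 269361 ≡ 1181 (mod 1219)
7^128 ≡ 1181^2 = 1394761 ≡ 225 (mod 1219)
7^256 ≡ 225^2 = 50625 ≡ 646 (mod 1219)
7^512 ≡ 646^2 = 417316 ≡ 418 (mod 1219)
7^1024 ≡ 418^2 = 174724 ≡ 407 (mod 1219)
1218 = 1024 + 128 + 64 + 2 in binary powers of 2.
So 7^1218 ≡ 407 · 225 · 1181 · 49 ≡ 1070 (mod 1219).
Since 1070 ≠ 1, base 7 is a Fermat witness: 1219 is composite.

1070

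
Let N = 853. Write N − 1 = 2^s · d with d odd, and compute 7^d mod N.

520

853 − 1 = 852 = 2^2 · 213, so d = 213.
7^1 ≡ 7 (mod 853)
7^2 ≡ 7^2 = 49 ≡ 49 (mod 853)
7^4 ≡ 49^2 = 2401 ≡ 695 (mod 853)
7^8 ≡ 695^2 = 483025 ≡ 227 (mod 853)
7^16 ≡ 227^2 = 51529 ≡ 349 (mod 853)
7^32 ≡ 349^2 = 121801 ≡ 675 (mod 853)
7^64 ≡ 675^2 = 455625 ≡ 123 (mod 853)
7^128 ≡ 123^2 = 15129 ≡ 628 (mod 853)
213 = 128 + 64 + 16 + 4 + 1 in binary powers of 2.
So 7^213 ≡ 628 · 123 · 349 · 695 · 7 ≡ 520 (mod 853).
Squaring chain: 520 → 852; reaches −1, so base 7 does not prove 853 composite.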